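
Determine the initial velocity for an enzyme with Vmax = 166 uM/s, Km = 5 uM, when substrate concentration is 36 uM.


v = Vmax * [S] / (Km + [S])
v = 166 * 36 / (5 + 36)
v = 145.7561 uM/s

145.7561 uM/s


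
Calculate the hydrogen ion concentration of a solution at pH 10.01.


[H+] = 10^(-pH)
[H+] = 10^(-10.01)
[H+] = 9.772e-11 M

9.772e-11 M


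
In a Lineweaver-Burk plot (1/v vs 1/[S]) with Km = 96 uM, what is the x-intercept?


x-intercept = -1/Km
= -1/96
= -0.0104 1/uM

-0.0104 1/uM


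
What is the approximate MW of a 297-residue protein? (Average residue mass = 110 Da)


MW = n_residues * 110 Da
MW = 297 * 110
MW = 32670 Da

32670 Da


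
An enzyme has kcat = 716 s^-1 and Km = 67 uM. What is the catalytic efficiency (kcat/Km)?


Catalytic efficiency = kcat / Km
= 716 / 67
= 10.6866 uM^-1*s^-1

10.6866 uM^-1*s^-1


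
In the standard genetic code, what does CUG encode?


Standard genetic code lookup.
Codon CUG -> Leu

Leu


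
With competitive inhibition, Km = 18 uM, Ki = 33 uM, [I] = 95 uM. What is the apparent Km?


Km_app = Km * (1 + [I]/Ki)
Km_app = 18 * (1 + 95/33)
Km_app = 69.8182 uM

69.8182 uM


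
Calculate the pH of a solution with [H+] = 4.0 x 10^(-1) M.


pH = -log10([H+])
pH = -log10(4.0 x 10^(-1))
pH = 0.3979

0.3979


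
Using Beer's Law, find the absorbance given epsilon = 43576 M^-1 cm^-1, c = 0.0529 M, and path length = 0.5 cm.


A = epsilon * c * l
A = 43576 * 0.0529 * 0.5
A = 1152.5852

1152.5852


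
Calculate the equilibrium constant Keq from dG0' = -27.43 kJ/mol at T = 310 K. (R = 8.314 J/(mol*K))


Keq = exp(-dG0 * 1000 / (R * T))
Keq = exp(-(-27.43) * 1000 / (8.314 * 310))
Keq = 41888.0436

41888.0436


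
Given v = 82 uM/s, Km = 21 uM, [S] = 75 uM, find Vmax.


Vmax = v * (Km + [S]) / [S]
Vmax = 82 * (21 + 75) / 75
Vmax = 104.96 uM/s

104.96 uM/s


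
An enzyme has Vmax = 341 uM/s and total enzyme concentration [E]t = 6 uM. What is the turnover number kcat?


kcat = Vmax / [E]t
kcat = 341 / 6
kcat = 56.8333 s^-1

56.8333 s^-1


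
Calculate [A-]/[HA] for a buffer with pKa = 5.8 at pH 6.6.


[A-]/[HA] = 10^(pH - pKa)
= 10^(6.6 - 5.8)
= 6.3096

6.3096


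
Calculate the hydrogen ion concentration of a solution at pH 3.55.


[H+] = 10^(-pH)
[H+] = 10^(-3.55)
[H+] = 2.818e-04 M

2.818e-04 M


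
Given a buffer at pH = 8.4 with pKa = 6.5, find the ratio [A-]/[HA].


[A-]/[HA] = 10^(pH - pKa)
= 10^(8.4 - 6.5)
= 79.4328

79.4328


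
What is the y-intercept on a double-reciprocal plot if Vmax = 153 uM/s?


y-intercept = 1/Vmax
= 1/153
= 0.0065 s/uM

0.0065 s/uM


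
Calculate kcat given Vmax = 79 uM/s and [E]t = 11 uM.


kcat = Vmax / [E]t
kcat = 79 / 11
kcat = 7.1818 s^-1

7.1818 s^-1


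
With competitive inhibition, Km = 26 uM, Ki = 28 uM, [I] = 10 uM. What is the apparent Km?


Km_app = Km * (1 + [I]/Ki)
Km_app = 26 * (1 + 10/28)
Km_app = 35.2857 uM

35.2857 uM


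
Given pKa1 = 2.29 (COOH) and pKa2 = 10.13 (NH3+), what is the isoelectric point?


pI = (pKa1 + pKa2) / 2
pI = (2.29 + 10.13) / 2
pI = 6.21

6.21


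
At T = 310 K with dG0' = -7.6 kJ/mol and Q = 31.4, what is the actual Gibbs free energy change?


dG = dG0' + RT * ln(Q) / 1000
dG = -7.6 + 8.314 * 310 * ln(31.4) / 1000
dG = 1.2836 kJ/mol

1.2836 kJ/mol


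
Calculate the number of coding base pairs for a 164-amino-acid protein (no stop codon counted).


Each amino acid = 1 codon = 3 bp
bp = 164 * 3 = 492 bp

492 bp


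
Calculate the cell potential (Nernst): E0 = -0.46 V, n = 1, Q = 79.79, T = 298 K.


E = E0 - (RT/nF) * ln(Q)
E = -0.46 - (8.314 * 298 / (1 * 96485)) * ln(79.79)
E = -0.5725 V

-0.5725 V


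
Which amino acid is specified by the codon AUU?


Standard genetic code lookup.
Codon AUU -> Ile

Ile


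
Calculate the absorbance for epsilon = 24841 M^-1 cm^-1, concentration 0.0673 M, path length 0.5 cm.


A = epsilon * c * l
A = 24841 * 0.0673 * 0.5
A = 835.8996

835.8996


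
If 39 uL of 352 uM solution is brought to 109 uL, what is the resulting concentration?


C2 = C1 * V1 / V2
C2 = 352 * 39 / 109
C2 = 125.945 uM

125.945 uM


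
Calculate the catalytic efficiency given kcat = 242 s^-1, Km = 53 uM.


Catalytic efficiency = kcat / Km
= 242 / 53
= 4.566 uM^-1*s^-1

4.566 uM^-1*s^-1


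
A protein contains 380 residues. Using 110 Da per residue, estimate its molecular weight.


MW = n_residues * 110 Da
MW = 380 * 110
MW = 41800 Da

41800 Da


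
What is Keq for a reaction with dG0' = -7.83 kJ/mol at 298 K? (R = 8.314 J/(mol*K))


Keq = exp(-dG0 * 1000 / (R * T))
Keq = exp(-(-7.83) * 1000 / (8.314 * 298))
Keq = 23.5789

23.5789


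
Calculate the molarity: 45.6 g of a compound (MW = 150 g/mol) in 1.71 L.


C = (mass / MW) / volume
C = (45.6 / 150) / 1.71
C = 0.1778 M

0.1778 M


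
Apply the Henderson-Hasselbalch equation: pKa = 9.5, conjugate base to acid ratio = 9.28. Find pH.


pH = pKa + log10([A-]/[HA])
pH = 9.5 + log10(9.28)
pH = 10.4675

10.4675


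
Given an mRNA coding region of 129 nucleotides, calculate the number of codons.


codons = nucleotides / 3
codons = 129 / 3 = 43

43


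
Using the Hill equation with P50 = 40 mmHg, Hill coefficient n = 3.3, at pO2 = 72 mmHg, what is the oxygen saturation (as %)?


Y = pO2^n / (P50^n + pO2^n)
Y = 72^3.3 / (40^3.3 + 72^3.3)
Y = 87.43%

87.43%


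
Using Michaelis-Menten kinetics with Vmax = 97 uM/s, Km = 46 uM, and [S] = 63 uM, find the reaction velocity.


v = Vmax * [S] / (Km + [S])
v = 97 * 63 / (46 + 63)
v = 56.0642 uM/s

56.0642 uM/s


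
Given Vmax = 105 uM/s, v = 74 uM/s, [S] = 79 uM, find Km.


Km = [S] * (Vmax - v) / v
Km = 79 * (105 - 74) / 74
Km = 33.0946 uM

33.0946 uM


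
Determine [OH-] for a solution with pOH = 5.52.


[OH-] = 10^(-pOH)
[OH-] = 10^(-5.52)
[OH-] = 3.020e-06 M

3.020e-06 M


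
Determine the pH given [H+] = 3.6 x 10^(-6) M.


pH = -log10([H+])
pH = -log10(3.6 x 10^(-6))
pH = 5.4437

5.4437


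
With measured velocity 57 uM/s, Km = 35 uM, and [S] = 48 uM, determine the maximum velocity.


Vmax = v * (Km + [S]) / [S]
Vmax = 57 * (35 + 48) / 48
Vmax = 98.5625 uM/s

98.5625 uM/s


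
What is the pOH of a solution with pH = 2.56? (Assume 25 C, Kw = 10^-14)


pOH = 14 - pH
pOH = 14 - 2.56
pOH = 11.44

11.44


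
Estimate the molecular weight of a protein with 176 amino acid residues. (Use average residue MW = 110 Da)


MW = n_residues * 110 Da
MW = 176 * 110
MW = 19360 Da

19360 Da


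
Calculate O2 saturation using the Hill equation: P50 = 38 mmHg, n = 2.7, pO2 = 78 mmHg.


Y = pO2^n / (P50^n + pO2^n)
Y = 78^2.7 / (38^2.7 + 78^2.7)
Y = 87.45%

87.45%


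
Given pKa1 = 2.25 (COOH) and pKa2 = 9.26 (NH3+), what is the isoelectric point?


pI = (pKa1 + pKa2) / 2
pI = (2.25 + 9.26) / 2
pI = 5.755

5.755


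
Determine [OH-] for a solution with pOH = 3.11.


[OH-] = 10^(-pOH)
[OH-] = 10^(-3.11)
[OH-] = 7.762e-04 M

7.762e-04 M


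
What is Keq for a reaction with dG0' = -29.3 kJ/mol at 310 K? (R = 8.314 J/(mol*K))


Keq = exp(-dG0 * 1000 / (R * T))
Keq = exp(-(-29.3) * 1000 / (8.314 * 310))
Keq = 86535.4956

86535.4956


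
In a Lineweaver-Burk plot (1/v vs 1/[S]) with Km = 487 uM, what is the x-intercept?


x-intercept = -1/Km
= -1/487
= -0.0021 1/uM

-0.0021 1/uM


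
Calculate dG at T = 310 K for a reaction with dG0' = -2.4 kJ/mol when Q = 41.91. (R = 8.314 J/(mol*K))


dG = dG0' + RT * ln(Q) / 1000
dG = -2.4 + 8.314 * 310 * ln(41.91) / 1000
dG = 7.2277 kJ/mol

7.2277 kJ/mol


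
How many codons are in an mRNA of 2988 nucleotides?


codons = nucleotides / 3
codons = 2988 / 3 = 996

996


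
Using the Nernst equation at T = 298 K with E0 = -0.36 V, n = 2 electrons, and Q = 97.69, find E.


E = E0 - (RT/nF) * ln(Q)
E = -0.36 - (8.314 * 298 / (2 * 96485)) * ln(97.69)
E = -0.4188 V

-0.4188 V


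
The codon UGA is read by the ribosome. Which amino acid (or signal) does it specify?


Standard genetic code lookup.
Codon UGA -> Stop

Stop


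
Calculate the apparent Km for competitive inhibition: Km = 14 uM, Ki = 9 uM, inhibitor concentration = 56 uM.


Km_app = Km * (1 + [I]/Ki)
Km_app = 14 * (1 + 56/9)
Km_app = 101.1111 uM

101.1111 uM


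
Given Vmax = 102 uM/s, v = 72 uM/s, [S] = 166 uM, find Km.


Km = [S] * (Vmax - v) / v
Km = 166 * (102 - 72) / 72
Km = 69.1667 uM

69.1667 uM


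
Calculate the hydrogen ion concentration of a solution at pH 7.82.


[H+] = 10^(-pH)
[H+] = 10^(-7.82)
[H+] = 1.514e-08 M

1.514e-08 M


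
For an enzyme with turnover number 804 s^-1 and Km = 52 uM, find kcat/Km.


Catalytic efficiency = kcat / Km
= 804 / 52
= 15.4615 uM^-1*s^-1

15.4615 uM^-1*s^-1


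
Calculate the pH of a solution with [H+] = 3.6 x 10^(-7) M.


pH = -log10([H+])
pH = -log10(3.6 x 10^(-7))
pH = 6.4437

6.4437


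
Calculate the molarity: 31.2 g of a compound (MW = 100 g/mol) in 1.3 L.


C = (mass / MW) / volume
C = (31.2 / 100) / 1.3
C = 0.24 M

0.24 M


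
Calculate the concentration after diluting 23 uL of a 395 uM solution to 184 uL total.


C2 = C1 * V1 / V2
C2 = 395 * 23 / 184
C2 = 49.375 uM

49.375 uM


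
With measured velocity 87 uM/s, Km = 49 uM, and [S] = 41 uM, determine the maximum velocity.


Vmax = v * (Km + [S]) / [S]
Vmax = 87 * (49 + 41) / 41
Vmax = 190.9756 uM/s

190.9756 uM/s


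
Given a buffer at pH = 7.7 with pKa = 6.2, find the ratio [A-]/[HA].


[A-]/[HA] = 10^(pH - pKa)
= 10^(7.7 - 6.2)
= 31.6228

31.6228


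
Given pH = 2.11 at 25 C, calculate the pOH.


pOH = 14 - pH
pOH = 14 - 2.11
pOH = 11.89

11.89


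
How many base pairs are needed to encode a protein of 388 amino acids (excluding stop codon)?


Each amino acid = 1 codon = 3 bp
bp = 388 * 3 = 1164 bp

1164 bp


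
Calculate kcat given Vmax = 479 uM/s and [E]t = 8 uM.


kcat = Vmax / [E]t
kcat = 479 / 8
kcat = 59.875 s^-1

59.875 s^-1


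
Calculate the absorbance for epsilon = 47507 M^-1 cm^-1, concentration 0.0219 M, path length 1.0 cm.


A = epsilon * c * l
A = 47507 * 0.0219 * 1.0
A = 1040.4033

1040.4033


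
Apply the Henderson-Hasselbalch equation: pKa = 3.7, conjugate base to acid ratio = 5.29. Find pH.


pH = pKa + log10([A-]/[HA])
pH = 3.7 + log10(5.29)
pH = 4.4235

4.4235


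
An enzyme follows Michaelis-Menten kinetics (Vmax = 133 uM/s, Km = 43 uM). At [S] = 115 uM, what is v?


v = Vmax * [S] / (Km + [S])
v = 133 * 115 / (43 + 115)
v = 96.8038 uM/s

96.8038 uM/s


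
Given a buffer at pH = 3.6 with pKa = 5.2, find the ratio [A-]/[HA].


[A-]/[HA] = 10^(pH - pKa)
= 10^(3.6 - 5.2)
= 0.0251

0.0251


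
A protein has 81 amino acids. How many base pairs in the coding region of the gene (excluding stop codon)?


Each amino acid = 1 codon = 3 bp
bp = 81 * 3 = 243 bp

243 bp


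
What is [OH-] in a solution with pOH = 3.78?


[OH-] = 10^(-pOH)
[OH-] = 10^(-3.78)
[OH-] = 1.660e-04 M

1.660e-04 M


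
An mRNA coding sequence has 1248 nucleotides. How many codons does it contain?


codons = nucleotides / 3
codons = 1248 / 3 = 416

416


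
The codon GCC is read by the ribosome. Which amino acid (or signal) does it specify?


Standard genetic code lookup.
Codon GCC -> Ala

Ala


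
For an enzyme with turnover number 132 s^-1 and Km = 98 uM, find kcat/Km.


Catalytic efficiency = kcat / Km
= 132 / 98
= 1.3469 uM^-1*s^-1

1.3469 uM^-1*s^-1


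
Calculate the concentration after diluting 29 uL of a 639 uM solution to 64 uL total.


C2 = C1 * V1 / V2
C2 = 639 * 29 / 64
C2 = 289.5469 uM

289.5469 uM


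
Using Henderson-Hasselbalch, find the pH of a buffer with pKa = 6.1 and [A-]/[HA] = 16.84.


pH = pKa + log10([A-]/[HA])
pH = 6.1 + log10(16.84)
pH = 7.3263

7.3263


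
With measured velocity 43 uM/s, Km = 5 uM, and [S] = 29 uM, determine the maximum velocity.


Vmax = v * (Km + [S]) / [S]
Vmax = 43 * (5 + 29) / 29
Vmax = 50.4138 uM/s

50.4138 uM/s


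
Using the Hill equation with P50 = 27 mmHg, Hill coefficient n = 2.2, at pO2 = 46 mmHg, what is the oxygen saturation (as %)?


Y = pO2^n / (P50^n + pO2^n)
Y = 46^2.2 / (27^2.2 + 46^2.2)
Y = 76.35%

76.35%


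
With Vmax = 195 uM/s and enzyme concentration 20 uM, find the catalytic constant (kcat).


kcat = Vmax / [E]t
kcat = 195 / 20
kcat = 9.75 s^-1

9.75 s^-1


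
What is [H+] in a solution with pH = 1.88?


[H+] = 10^(-pH)
[H+] = 10^(-1.88)
[H+] = 0.0132 M

0.0132 M


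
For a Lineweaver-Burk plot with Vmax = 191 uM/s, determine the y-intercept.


y-intercept = 1/Vmax
= 1/191
= 0.0052 s/uM

0.0052 s/uM


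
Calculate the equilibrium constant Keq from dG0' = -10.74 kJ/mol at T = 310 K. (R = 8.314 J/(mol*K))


Keq = exp(-dG0 * 1000 / (R * T))
Keq = exp(-(-10.74) * 1000 / (8.314 * 310))
Keq = 64.5272

64.5272


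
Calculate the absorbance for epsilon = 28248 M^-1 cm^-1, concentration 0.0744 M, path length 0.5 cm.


A = epsilon * c * l
A = 28248 * 0.0744 * 0.5
A = 1050.8256

1050.8256


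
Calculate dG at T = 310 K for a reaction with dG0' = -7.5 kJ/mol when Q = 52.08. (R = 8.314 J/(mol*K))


dG = dG0' + RT * ln(Q) / 1000
dG = -7.5 + 8.314 * 310 * ln(52.08) / 1000
dG = 2.6877 kJ/mol

2.6877 kJ/mol


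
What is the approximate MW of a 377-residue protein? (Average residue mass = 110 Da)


MW = n_residues * 110 Da
MW = 377 * 110
MW = 41470 Da

41470 Da


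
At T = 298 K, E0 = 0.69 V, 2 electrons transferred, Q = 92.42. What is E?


E = E0 - (RT/nF) * ln(Q)
E = 0.69 - (8.314 * 298 / (2 * 96485)) * ln(92.42)
E = 0.6319 V

0.6319 V


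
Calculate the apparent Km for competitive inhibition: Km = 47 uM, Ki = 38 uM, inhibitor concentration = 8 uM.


Km_app = Km * (1 + [I]/Ki)
Km_app = 47 * (1 + 8/38)
Km_app = 56.8947 uM

56.8947 uM


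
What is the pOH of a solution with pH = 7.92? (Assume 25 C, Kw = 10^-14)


pOH = 14 - pH
pOH = 14 - 7.92
pOH = 6.08

6.08


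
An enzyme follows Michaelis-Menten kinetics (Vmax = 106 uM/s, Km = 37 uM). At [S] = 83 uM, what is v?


v = Vmax * [S] / (Km + [S])
v = 106 * 83 / (37 + 83)
v = 73.3167 uM/s

73.3167 uM/s


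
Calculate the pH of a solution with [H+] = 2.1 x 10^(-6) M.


pH = -log10([H+])
pH = -log10(2.1 x 10^(-6))
pH = 5.6778

5.6778


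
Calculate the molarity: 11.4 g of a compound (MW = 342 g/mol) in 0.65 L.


C = (mass / MW) / volume
C = (11.4 / 342) / 0.65
C = 0.0513 M

0.0513 M


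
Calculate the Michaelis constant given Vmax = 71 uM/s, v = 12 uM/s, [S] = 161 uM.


Km = [S] * (Vmax - v) / v
Km = 161 * (71 - 12) / 12
Km = 791.5833 uM

791.5833 uM


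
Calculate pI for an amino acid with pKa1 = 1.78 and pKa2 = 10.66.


pI = (pKa1 + pKa2) / 2
pI = (1.78 + 10.66) / 2
pI = 6.22

6.22


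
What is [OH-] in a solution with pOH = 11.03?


[OH-] = 10^(-pOH)
[OH-] = 10^(-11.03)
[OH-] = 9.333e-12 M

9.333e-12 M


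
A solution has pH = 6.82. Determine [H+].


[H+] = 10^(-pH)
[H+] = 10^(-6.82)
[H+] = 1.514e-07 M

1.514e-07 M


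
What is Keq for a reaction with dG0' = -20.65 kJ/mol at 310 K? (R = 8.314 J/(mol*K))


Keq = exp(-dG0 * 1000 / (R * T))
Keq = exp(-(-20.65) * 1000 / (8.314 * 310))
Keq = 3017.3569

3017.3569


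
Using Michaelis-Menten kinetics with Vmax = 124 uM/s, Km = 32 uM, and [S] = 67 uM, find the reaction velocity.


v = Vmax * [S] / (Km + [S])
v = 124 * 67 / (32 + 67)
v = 83.9192 uM/s

83.9192 uM/s


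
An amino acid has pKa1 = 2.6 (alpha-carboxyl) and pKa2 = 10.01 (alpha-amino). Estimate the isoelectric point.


pI = (pKa1 + pKa2) / 2
pI = (2.6 + 10.01) / 2
pI = 6.305

6.305


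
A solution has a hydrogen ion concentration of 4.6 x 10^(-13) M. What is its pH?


pH = -log10([H+])
pH = -log10(4.6 x 10^(-13))
pH = 12.3372

12.3372


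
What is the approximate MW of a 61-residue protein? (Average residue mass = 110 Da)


MW = n_residues * 110 Da
MW = 61 * 110
MW = 6710 Da

6710 Da


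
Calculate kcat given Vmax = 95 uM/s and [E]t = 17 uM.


kcat = Vmax / [E]t
kcat = 95 / 17
kcat = 5.5882 s^-1

5.5882 s^-1


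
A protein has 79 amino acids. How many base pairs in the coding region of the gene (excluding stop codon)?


Each amino acid = 1 codon = 3 bp
bp = 79 * 3 = 237 bp

237 bp


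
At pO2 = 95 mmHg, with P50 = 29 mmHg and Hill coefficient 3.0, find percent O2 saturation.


Y = pO2^n / (P50^n + pO2^n)
Y = 95^3.0 / (29^3.0 + 95^3.0)
Y = 97.23%

97.23%


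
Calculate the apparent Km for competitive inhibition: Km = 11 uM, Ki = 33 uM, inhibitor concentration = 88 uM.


Km_app = Km * (1 + [I]/Ki)
Km_app = 11 * (1 + 88/33)
Km_app = 40.3333 uM

40.3333 uM


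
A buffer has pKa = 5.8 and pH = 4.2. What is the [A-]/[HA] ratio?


[A-]/[HA] = 10^(pH - pKa)
= 10^(4.2 - 5.8)
= 0.0251

0.0251


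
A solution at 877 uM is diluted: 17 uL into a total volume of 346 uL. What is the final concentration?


C2 = C1 * V1 / V2
C2 = 877 * 17 / 346
C2 = 43.0896 uM

43.0896 uM


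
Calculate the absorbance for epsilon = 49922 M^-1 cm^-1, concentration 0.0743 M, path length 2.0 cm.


A = epsilon * c * l
A = 49922 * 0.0743 * 2.0
A = 7418.4092

7418.4092


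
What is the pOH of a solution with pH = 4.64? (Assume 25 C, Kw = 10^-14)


pOH = 14 - pH
pOH = 14 - 4.64
pOH = 9.36

9.36


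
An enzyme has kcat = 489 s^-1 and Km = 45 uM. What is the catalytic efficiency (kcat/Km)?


Catalytic efficiency = kcat / Km
= 489 / 45
= 10.8667 uM^-1*s^-1

10.8667 uM^-1*s^-1


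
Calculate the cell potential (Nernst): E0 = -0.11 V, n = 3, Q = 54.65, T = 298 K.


E = E0 - (RT/nF) * ln(Q)
E = -0.11 - (8.314 * 298 / (3 * 96485)) * ln(54.65)
E = -0.1442 V

-0.1442 V


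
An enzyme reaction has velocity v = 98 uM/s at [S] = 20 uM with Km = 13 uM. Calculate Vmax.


Vmax = v * (Km + [S]) / [S]
Vmax = 98 * (13 + 20) / 20
Vmax = 161.7 uM/s

161.7 uM/s


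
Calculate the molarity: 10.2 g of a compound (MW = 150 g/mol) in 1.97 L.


C = (mass / MW) / volume
C = (10.2 / 150) / 1.97
C = 0.0345 M

0.0345 M


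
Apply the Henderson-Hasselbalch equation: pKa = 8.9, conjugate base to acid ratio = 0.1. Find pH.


pH = pKa + log10([A-]/[HA])
pH = 8.9 + log10(0.1)
pH = 7.9

7.9


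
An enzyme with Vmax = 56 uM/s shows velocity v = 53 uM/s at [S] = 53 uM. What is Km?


Km = [S] * (Vmax - v) / v
Km = 53 * (56 - 53) / 53
Km = 3.0 uM

3.0 uM


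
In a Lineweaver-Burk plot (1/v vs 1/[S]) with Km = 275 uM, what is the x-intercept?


x-intercept = -1/Km
= -1/275
= -0.0036 1/uM

-0.0036 1/uM


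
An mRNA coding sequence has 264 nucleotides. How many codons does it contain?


codons = nucleotides / 3
codons = 264 / 3 = 88

88


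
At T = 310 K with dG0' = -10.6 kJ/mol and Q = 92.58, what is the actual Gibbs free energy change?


dG = dG0' + RT * ln(Q) / 1000
dG = -10.6 + 8.314 * 310 * ln(92.58) / 1000
dG = 1.0704 kJ/mol

1.0704 kJ/mol


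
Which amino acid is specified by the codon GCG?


Standard genetic code lookup.
Codon GCG -> Ala

Ala


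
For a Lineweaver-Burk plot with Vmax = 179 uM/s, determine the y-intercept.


y-intercept = 1/Vmax
= 1/179
= 0.0056 s/uM

0.0056 s/uM


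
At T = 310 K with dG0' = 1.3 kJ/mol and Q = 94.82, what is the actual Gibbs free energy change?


dG = dG0' + RT * ln(Q) / 1000
dG = 1.3 + 8.314 * 310 * ln(94.82) / 1000
dG = 13.032 kJ/mol

13.032 kJ/mol


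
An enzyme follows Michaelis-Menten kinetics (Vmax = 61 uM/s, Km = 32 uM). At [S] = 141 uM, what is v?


v = Vmax * [S] / (Km + [S])
v = 61 * 141 / (32 + 141)
v = 49.7168 uM/s

49.7168 uM/s


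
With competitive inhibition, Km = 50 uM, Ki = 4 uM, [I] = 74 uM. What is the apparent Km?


Km_app = Km * (1 + [I]/Ki)
Km_app = 50 * (1 + 74/4)
Km_app = 975.0 uM

975.0 uM


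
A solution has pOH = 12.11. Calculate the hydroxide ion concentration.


[OH-] = 10^(-pOH)
[OH-] = 10^(-12.11)
[OH-] = 7.762e-13 M

7.762e-13 M


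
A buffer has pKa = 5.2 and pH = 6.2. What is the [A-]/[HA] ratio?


[A-]/[HA] = 10^(pH - pKa)
= 10^(6.2 - 5.2)
= 10.0

10.0


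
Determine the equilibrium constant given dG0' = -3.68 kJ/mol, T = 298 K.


Keq = exp(-dG0 * 1000 / (R * T))
Keq = exp(-(-3.68) * 1000 / (8.314 * 298))
Keq = 4.4164

4.4164


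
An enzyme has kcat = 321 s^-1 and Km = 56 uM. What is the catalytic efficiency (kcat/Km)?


Catalytic efficiency = kcat / Km
= 321 / 56
= 5.7321 uM^-1*s^-1

5.7321 uM^-1*s^-1


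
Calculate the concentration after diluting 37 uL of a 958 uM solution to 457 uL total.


C2 = C1 * V1 / V2
C2 = 958 * 37 / 457
C2 = 77.5624 uM

77.5624 uM


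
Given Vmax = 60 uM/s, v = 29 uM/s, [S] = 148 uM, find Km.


Km = [S] * (Vmax - v) / v
Km = 148 * (60 - 29) / 29
Km = 158.2069 uM

158.2069 uM


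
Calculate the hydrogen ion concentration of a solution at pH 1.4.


[H+] = 10^(-pH)
[H+] = 10^(-1.4)
[H+] = 0.0398 M

0.0398 M


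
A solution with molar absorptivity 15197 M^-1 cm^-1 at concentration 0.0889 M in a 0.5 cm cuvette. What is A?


A = epsilon * c * l
A = 15197 * 0.0889 * 0.5
A = 675.5067

675.5067


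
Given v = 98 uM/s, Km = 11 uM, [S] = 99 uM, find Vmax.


Vmax = v * (Km + [S]) / [S]
Vmax = 98 * (11 + 99) / 99
Vmax = 108.8889 uM/s

108.8889 uM/s


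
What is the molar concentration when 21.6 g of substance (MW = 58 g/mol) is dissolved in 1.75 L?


C = (mass / MW) / volume
C = (21.6 / 58) / 1.75
C = 0.2128 M

0.2128 M


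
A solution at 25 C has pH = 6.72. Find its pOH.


pOH = 14 - pH
pOH = 14 - 6.72
pOH = 7.28

7.28


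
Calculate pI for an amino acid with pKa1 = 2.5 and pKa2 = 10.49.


pI = (pKa1 + pKa2) / 2
pI = (2.5 + 10.49) / 2
pI = 6.495

6.495


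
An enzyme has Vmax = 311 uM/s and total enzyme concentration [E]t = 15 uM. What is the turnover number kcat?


kcat = Vmax / [E]t
kcat = 311 / 15
kcat = 20.7333 s^-1

20.7333 s^-1


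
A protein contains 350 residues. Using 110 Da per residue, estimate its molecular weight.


MW = n_residues * 110 Da
MW = 350 * 110
MW = 38500 Da

38500 Da


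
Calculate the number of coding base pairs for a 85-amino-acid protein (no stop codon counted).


Each amino acid = 1 codon = 3 bp
bp = 85 * 3 = 255 bp

255 bp


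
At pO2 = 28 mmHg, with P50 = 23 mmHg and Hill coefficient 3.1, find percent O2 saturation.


Y = pO2^n / (P50^n + pO2^n)
Y = 28^3.1 / (23^3.1 + 28^3.1)
Y = 64.79%

64.79%


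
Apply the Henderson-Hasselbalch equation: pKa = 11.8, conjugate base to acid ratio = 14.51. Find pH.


pH = pKa + log10([A-]/[HA])
pH = 11.8 + log10(14.51)
pH = 12.9617

12.9617


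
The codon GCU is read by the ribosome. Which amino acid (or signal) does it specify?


Standard genetic code lookup.
Codon GCU -> Ala

Ala


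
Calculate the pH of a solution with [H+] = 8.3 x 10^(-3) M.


pH = -log10([H+])
pH = -log10(8.3 x 10^(-3))
pH = 2.0809

2.0809


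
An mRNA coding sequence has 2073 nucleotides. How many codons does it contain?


codons = nucleotides / 3
codons = 2073 / 3 = 691

691


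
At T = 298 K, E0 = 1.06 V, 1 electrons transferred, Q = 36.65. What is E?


E = E0 - (RT/nF) * ln(Q)
E = 1.06 - (8.314 * 298 / (1 * 96485)) * ln(36.65)
E = 0.9675 V

0.9675 V


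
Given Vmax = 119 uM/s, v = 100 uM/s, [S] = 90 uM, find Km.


Km = [S] * (Vmax - v) / v
Km = 90 * (119 - 100) / 100
Km = 17.1 uM

17.1 uM


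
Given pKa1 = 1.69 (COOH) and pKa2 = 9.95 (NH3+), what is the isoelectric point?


pI = (pKa1 + pKa2) / 2
pI = (1.69 + 9.95) / 2
pI = 5.82

5.82


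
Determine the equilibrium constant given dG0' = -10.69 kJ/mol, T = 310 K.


Keq = exp(-dG0 * 1000 / (R * T))
Keq = exp(-(-10.69) * 1000 / (8.314 * 310))
Keq = 63.2875

63.2875


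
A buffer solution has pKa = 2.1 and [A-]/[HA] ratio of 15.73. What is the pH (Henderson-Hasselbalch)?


pH = pKa + log10([A-]/[HA])
pH = 2.1 + log10(15.73)
pH = 3.2967

3.2967


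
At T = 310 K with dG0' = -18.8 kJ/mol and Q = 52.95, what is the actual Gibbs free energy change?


dG = dG0' + RT * ln(Q) / 1000
dG = -18.8 + 8.314 * 310 * ln(52.95) / 1000
dG = -8.5696 kJ/mol

-8.5696 kJ/mol


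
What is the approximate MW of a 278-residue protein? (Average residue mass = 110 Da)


MW = n_residues * 110 Da
MW = 278 * 110
MW = 30580 Da

30580 Da


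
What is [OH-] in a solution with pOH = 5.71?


[OH-] = 10^(-pOH)
[OH-] = 10^(-5.71)
[OH-] = 1.950e-06 M

1.950e-06 M


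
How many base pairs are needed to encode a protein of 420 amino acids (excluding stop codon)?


Each amino acid = 1 codon = 3 bp
bp = 420 * 3 = 1260 bp

1260 bp


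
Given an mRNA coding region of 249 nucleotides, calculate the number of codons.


codons = nucleotides / 3
codons = 249 / 3 = 83

83


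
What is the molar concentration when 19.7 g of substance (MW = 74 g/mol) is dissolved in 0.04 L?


C = (mass / MW) / volume
C = (19.7 / 74) / 0.04
C = 6.6554 M

6.6554 M


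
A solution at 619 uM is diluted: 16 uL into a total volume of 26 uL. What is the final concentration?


C2 = C1 * V1 / V2
C2 = 619 * 16 / 26
C2 = 380.9231 uM

380.9231 uM


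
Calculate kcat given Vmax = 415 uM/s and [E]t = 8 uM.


kcat = Vmax / [E]t
kcat = 415 / 8
kcat = 51.875 s^-1

51.875 s^-1


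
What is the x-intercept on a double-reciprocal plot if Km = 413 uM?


x-intercept = -1/Km
= -1/413
= -0.0024 1/uM

-0.0024 1/uM


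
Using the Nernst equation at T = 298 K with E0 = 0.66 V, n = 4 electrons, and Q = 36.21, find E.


E = E0 - (RT/nF) * ln(Q)
E = 0.66 - (8.314 * 298 / (4 * 96485)) * ln(36.21)
E = 0.637 V

0.637 V


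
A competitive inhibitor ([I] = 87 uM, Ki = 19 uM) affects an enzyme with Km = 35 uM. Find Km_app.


Km_app = Km * (1 + [I]/Ki)
Km_app = 35 * (1 + 87/19)
Km_app = 195.2632 uM

195.2632 uM


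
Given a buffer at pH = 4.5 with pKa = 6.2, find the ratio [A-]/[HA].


[A-]/[HA] = 10^(pH - pKa)
= 10^(4.5 - 6.2)
= 0.02

0.02


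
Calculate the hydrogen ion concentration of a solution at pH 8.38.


[H+] = 10^(-pH)
[H+] = 10^(-8.38)
[H+] = 4.169e-09 M

4.169e-09 M


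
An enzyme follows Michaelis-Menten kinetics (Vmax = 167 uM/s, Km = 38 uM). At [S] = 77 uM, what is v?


v = Vmax * [S] / (Km + [S])
v = 167 * 77 / (38 + 77)
v = 111.8174 uM/s

111.8174 uM/s


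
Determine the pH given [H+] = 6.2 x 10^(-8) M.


pH = -log10([H+])
pH = -log10(6.2 x 10^(-8))
pH = 7.2076

7.2076


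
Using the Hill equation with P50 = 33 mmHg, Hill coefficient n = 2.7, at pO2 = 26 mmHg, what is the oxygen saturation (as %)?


Y = pO2^n / (P50^n + pO2^n)
Y = 26^2.7 / (33^2.7 + 26^2.7)
Y = 34.44%

34.44%


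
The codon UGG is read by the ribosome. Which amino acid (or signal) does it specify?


Standard genetic code lookup.
Codon UGG -> Trp

Trp


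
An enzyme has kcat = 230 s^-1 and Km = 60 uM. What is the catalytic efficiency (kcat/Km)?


Catalytic efficiency = kcat / Km
= 230 / 60
= 3.8333 uM^-1*s^-1

3.8333 uM^-1*s^-1


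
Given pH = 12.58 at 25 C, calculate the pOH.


pOH = 14 - pH
pOH = 14 - 12.58
pOH = 1.42

1.42


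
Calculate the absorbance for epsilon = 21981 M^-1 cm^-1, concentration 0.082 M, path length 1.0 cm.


A = epsilon * c * l
A = 21981 * 0.082 * 1.0
A = 1802.442

1802.442


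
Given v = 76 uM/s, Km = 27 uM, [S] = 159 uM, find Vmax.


Vmax = v * (Km + [S]) / [S]
Vmax = 76 * (27 + 159) / 159
Vmax = 88.9057 uM/s

88.9057 uM/s


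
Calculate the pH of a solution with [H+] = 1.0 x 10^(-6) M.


pH = -log10([H+])
pH = -log10(1.0 x 10^(-6))
pH = 6.0

6.0


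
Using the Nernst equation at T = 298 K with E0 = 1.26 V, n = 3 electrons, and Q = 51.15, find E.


E = E0 - (RT/nF) * ln(Q)
E = 1.26 - (8.314 * 298 / (3 * 96485)) * ln(51.15)
E = 1.2263 V

1.2263 V


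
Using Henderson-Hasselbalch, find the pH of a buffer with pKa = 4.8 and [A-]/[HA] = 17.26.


pH = pKa + log10([A-]/[HA])
pH = 4.8 + log10(17.26)
pH = 6.037

6.037


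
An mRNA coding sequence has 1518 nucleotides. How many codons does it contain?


codons = nucleotides / 3
codons = 1518 / 3 = 506

506


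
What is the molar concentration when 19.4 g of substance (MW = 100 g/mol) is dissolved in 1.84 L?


C = (mass / MW) / volume
C = (19.4 / 100) / 1.84
C = 0.1054 M

0.1054 M


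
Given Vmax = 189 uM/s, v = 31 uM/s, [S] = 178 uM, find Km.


Km = [S] * (Vmax - v) / v
Km = 178 * (189 - 31) / 31
Km = 907.2258 uM

907.2258 uM


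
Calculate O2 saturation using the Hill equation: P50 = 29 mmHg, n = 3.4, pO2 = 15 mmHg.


Y = pO2^n / (P50^n + pO2^n)
Y = 15^3.4 / (29^3.4 + 15^3.4)
Y = 9.61%

9.61%


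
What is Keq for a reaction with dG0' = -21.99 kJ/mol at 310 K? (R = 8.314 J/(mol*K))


Keq = exp(-dG0 * 1000 / (R * T))
Keq = exp(-(-21.99) * 1000 / (8.314 * 310))
Keq = 5074.8509

5074.8509


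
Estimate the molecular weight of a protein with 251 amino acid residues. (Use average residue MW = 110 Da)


MW = n_residues * 110 Da
MW = 251 * 110
MW = 27610 Da

27610 Da


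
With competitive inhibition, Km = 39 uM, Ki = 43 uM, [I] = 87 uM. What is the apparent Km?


Km_app = Km * (1 + [I]/Ki)
Km_app = 39 * (1 + 87/43)
Km_app = 117.907 uM

117.907 uM


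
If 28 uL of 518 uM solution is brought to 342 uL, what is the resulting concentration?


C2 = C1 * V1 / V2
C2 = 518 * 28 / 342
C2 = 42.4094 uM

42.4094 uM


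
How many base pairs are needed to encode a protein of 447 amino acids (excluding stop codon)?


Each amino acid = 1 codon = 3 bp
bp = 447 * 3 = 1341 bp

1341 bp


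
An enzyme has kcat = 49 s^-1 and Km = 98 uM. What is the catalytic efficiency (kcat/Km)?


Catalytic efficiency = kcat / Km
= 49 / 98
= 0.5 uM^-1*s^-1

0.5 uM^-1*s^-1


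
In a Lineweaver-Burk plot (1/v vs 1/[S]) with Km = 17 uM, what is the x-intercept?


x-intercept = -1/Km
= -1/17
= -0.0588 1/uM

-0.0588 1/uM


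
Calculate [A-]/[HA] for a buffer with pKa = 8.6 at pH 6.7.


[A-]/[HA] = 10^(pH - pKa)
= 10^(6.7 - 8.6)
= 0.0126

0.0126


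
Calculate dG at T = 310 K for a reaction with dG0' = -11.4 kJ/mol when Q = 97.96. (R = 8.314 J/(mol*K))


dG = dG0' + RT * ln(Q) / 1000
dG = -11.4 + 8.314 * 310 * ln(97.96) / 1000
dG = 0.416 kJ/mol

0.416 kJ/mol


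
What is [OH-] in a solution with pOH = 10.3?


[OH-] = 10^(-pOH)
[OH-] = 10^(-10.3)
[OH-] = 5.012e-11 M

5.012e-11 M


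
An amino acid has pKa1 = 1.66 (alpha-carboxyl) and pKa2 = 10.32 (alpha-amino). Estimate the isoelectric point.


pI = (pKa1 + pKa2) / 2
pI = (1.66 + 10.32) / 2
pI = 5.99

5.99


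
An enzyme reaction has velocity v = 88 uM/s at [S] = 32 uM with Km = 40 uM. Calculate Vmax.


Vmax = v * (Km + [S]) / [S]
Vmax = 88 * (40 + 32) / 32
Vmax = 198.0 uM/s

198.0 uM/s


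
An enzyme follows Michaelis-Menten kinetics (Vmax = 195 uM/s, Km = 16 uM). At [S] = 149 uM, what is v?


v = Vmax * [S] / (Km + [S])
v = 195 * 149 / (16 + 149)
v = 176.0909 uM/s

176.0909 uM/s


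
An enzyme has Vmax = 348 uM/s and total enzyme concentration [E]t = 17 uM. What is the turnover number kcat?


kcat = Vmax / [E]t
kcat = 348 / 17
kcat = 20.4706 s^-1

20.4706 s^-1


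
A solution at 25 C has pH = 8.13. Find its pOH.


pOH = 14 - pH
pOH = 14 - 8.13
pOH = 5.87

5.87


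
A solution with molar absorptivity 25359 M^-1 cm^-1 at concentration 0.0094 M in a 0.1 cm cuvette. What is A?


A = epsilon * c * l
A = 25359 * 0.0094 * 0.1
A = 23.8375

23.8375


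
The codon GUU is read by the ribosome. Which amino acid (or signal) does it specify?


Standard genetic code lookup.
Codon GUU -> Val

Val


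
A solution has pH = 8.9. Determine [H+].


[H+] = 10^(-pH)
[H+] = 10^(-8.9)
[H+] = 1.259e-09 M

1.259e-09 M


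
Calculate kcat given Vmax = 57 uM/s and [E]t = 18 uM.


kcat = Vmax / [E]t
kcat = 57 / 18
kcat = 3.1667 s^-1

3.1667 s^-1


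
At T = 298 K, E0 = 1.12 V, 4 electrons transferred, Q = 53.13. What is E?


E = E0 - (RT/nF) * ln(Q)
E = 1.12 - (8.314 * 298 / (4 * 96485)) * ln(53.13)
E = 1.0945 V

1.0945 V


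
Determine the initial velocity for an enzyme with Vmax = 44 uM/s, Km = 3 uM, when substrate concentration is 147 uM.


v = Vmax * [S] / (Km + [S])
v = 44 * 147 / (3 + 147)
v = 43.12 uM/s

43.12 uM/s


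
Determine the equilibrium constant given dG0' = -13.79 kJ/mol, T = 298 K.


Keq = exp(-dG0 * 1000 / (R * T))
Keq = exp(-(-13.79) * 1000 / (8.314 * 298))
Keq = 261.369

261.369


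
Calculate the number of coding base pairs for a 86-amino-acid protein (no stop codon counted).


Each amino acid = 1 codon = 3 bp
bp = 86 * 3 = 258 bp

258 bp


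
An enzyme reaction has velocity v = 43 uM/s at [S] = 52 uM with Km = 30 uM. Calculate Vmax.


Vmax = v * (Km + [S]) / [S]
Vmax = 43 * (30 + 52) / 52
Vmax = 67.8077 uM/s

67.8077 uM/s


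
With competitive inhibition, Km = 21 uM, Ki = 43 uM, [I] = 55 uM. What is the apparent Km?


Km_app = Km * (1 + [I]/Ki)
Km_app = 21 * (1 + 55/43)
Km_app = 47.8605 uM

47.8605 uM


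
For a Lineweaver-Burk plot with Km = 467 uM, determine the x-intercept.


x-intercept = -1/Km
= -1/467
= -0.0021 1/uM

-0.0021 1/uM


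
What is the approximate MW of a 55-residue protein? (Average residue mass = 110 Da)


MW = n_residues * 110 Da
MW = 55 * 110
MW = 6050 Da

6050 Da


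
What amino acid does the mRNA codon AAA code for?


Standard genetic code lookup.
Codon AAA -> Lys

Lys


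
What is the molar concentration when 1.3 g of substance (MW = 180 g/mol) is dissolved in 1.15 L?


C = (mass / MW) / volume
C = (1.3 / 180) / 1.15
C = 0.0063 M

0.0063 M


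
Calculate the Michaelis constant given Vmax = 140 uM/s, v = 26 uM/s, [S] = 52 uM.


Km = [S] * (Vmax - v) / v
Km = 52 * (140 - 26) / 26
Km = 228.0 uM

228.0 uM


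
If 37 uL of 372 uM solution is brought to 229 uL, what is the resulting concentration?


C2 = C1 * V1 / V2
C2 = 372 * 37 / 229
C2 = 60.1048 uM

60.1048 uM


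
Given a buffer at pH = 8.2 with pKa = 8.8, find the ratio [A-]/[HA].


[A-]/[HA] = 10^(pH - pKa)
= 10^(8.2 - 8.8)
= 0.2512

0.2512


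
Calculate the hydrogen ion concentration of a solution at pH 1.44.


[H+] = 10^(-pH)
[H+] = 10^(-1.44)
[H+] = 0.0363 M

0.0363 M


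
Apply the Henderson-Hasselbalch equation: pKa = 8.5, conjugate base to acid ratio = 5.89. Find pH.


pH = pKa + log10([A-]/[HA])
pH = 8.5 + log10(5.89)
pH = 9.2701

9.2701


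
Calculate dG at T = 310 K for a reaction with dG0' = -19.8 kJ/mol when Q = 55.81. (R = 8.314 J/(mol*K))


dG = dG0' + RT * ln(Q) / 1000
dG = -19.8 + 8.314 * 310 * ln(55.81) / 1000
dG = -9.4341 kJ/mol

-9.4341 kJ/mol


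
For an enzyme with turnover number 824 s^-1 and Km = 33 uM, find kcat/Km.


Catalytic efficiency = kcat / Km
= 824 / 33
= 24.9697 uM^-1*s^-1

24.9697 uM^-1*s^-1


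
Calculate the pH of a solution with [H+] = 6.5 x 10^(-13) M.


pH = -log10([H+])
pH = -log10(6.5 x 10^(-13))
pH = 12.1871

12.1871


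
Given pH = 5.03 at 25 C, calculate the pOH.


pOH = 14 - pH
pOH = 14 - 5.03
pOH = 8.97

8.97


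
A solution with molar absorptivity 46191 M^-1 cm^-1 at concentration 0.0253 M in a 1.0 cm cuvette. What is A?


A = epsilon * c * l
A = 46191 * 0.0253 * 1.0
A = 1168.6323

1168.6323


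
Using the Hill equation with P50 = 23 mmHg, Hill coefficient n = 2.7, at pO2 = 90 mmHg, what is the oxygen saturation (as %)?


Y = pO2^n / (P50^n + pO2^n)
Y = 90^2.7 / (23^2.7 + 90^2.7)
Y = 97.55%

97.55%


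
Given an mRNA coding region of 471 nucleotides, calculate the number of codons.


codons = nucleotides / 3
codons = 471 / 3 = 157

157


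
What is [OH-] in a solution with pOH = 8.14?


[OH-] = 10^(-pOH)
[OH-] = 10^(-8.14)
[OH-] = 7.244e-09 M

7.244e-09 M


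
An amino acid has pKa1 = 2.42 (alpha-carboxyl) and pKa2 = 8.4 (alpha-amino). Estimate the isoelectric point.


pI = (pKa1 + pKa2) / 2
pI = (2.42 + 8.4) / 2
pI = 5.41

5.41


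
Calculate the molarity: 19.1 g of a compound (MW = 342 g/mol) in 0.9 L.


C = (mass / MW) / volume
C = (19.1 / 342) / 0.9
C = 0.0621 M

0.0621 M


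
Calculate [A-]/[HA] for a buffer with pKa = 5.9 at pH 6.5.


[A-]/[HA] = 10^(pH - pKa)
= 10^(6.5 - 5.9)
= 3.9811

3.9811


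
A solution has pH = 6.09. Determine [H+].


[H+] = 10^(-pH)
[H+] = 10^(-6.09)
[H+] = 8.128e-07 M

8.128e-07 M


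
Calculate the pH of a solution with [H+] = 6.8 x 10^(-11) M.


pH = -log10([H+])
pH = -log10(6.8 x 10^(-11))
pH = 10.1675

10.1675


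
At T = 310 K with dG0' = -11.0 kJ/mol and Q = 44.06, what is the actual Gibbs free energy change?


dG = dG0' + RT * ln(Q) / 1000
dG = -11.0 + 8.314 * 310 * ln(44.06) / 1000
dG = -1.2433 kJ/mol

-1.2433 kJ/mol


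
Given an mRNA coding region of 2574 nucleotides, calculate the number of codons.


codons = nucleotides / 3
codons = 2574 / 3 = 858

858


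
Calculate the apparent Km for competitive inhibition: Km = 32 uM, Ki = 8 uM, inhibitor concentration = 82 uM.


Km_app = Km * (1 + [I]/Ki)
Km_app = 32 * (1 + 82/8)
Km_app = 360.0 uM

360.0 uM


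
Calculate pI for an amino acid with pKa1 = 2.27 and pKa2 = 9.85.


pI = (pKa1 + pKa2) / 2
pI = (2.27 + 9.85) / 2
pI = 6.06

6.06


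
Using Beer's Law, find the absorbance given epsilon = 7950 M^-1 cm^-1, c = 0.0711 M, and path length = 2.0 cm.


A = epsilon * c * l
A = 7950 * 0.0711 * 2.0
A = 1130.49

1130.49


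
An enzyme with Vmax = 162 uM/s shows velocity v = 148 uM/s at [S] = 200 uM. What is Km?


Km = [S] * (Vmax - v) / v
Km = 200 * (162 - 148) / 148
Km = 18.9189 uM

18.9189 uM


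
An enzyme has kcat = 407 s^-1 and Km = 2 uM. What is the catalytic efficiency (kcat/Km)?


Catalytic efficiency = kcat / Km
= 407 / 2
= 203.5 uM^-1*s^-1

203.5 uM^-1*s^-1


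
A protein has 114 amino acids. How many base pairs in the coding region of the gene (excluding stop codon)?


Each amino acid = 1 codon = 3 bp
bp = 114 * 3 = 342 bp

342 bp


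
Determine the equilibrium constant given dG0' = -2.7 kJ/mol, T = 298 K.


Keq = exp(-dG0 * 1000 / (R * T))
Keq = exp(-(-2.7) * 1000 / (8.314 * 298))
Keq = 2.9736

2.9736


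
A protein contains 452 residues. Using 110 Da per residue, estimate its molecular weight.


MW = n_residues * 110 Da
MW = 452 * 110
MW = 49720 Da

49720 Da


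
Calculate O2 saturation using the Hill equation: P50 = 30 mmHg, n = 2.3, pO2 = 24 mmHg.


Y = pO2^n / (P50^n + pO2^n)
Y = 24^2.3 / (30^2.3 + 24^2.3)
Y = 37.44%

37.44%


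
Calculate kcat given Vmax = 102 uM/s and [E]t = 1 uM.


kcat = Vmax / [E]t
kcat = 102 / 1
kcat = 102.0 s^-1

102.0 s^-1


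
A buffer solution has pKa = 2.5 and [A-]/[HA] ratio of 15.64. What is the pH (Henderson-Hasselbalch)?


pH = pKa + log10([A-]/[HA])
pH = 2.5 + log10(15.64)
pH = 3.6942

3.6942


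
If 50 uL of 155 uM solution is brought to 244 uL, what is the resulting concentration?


C2 = C1 * V1 / V2
C2 = 155 * 50 / 244
C2 = 31.7623 uM

31.7623 uM


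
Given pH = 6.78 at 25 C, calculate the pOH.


pOH = 14 - pH
pOH = 14 - 6.78
pOH = 7.22

7.22


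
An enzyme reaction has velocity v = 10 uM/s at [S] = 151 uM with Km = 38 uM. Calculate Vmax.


Vmax = v * (Km + [S]) / [S]
Vmax = 10 * (38 + 151) / 151
Vmax = 12.5166 uM/s

12.5166 uM/s


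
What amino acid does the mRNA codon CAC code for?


Standard genetic code lookup.
Codon CAC -> His

His


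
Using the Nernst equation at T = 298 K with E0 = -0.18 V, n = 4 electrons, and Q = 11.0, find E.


E = E0 - (RT/nF) * ln(Q)
E = -0.18 - (8.314 * 298 / (4 * 96485)) * ln(11.0)
E = -0.1954 V

-0.1954 V


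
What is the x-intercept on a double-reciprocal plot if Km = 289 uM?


x-intercept = -1/Km
= -1/289
= -0.0035 1/uM

-0.0035 1/uM
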